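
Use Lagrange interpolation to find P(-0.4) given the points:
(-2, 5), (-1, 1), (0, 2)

Lagrange interpolation formula:
P(x) = Σ yᵢ × Lᵢ(x)
where Lᵢ(x) = Π_{j≠i} (x - xⱼ)/(xᵢ - xⱼ)

L_0(-0.4) = (-0.4 - (-1))/(-2 - (-1)) × (-0.4 - 0)/(-2 - 0) = -0.120000
L_1(-0.4) = (-0.4 - (-2))/(-1 - (-2)) × (-0.4 - 0)/(-1 - 0) = 0.640000
L_2(-0.4) = (-0.4 - (-2))/(0 - (-2)) × (-0.4 - (-1))/(0 - (-1)) = 0.480000

P(-0.4) = 5×L_0(-0.4) + 1×L_1(-0.4) + 2×L_2(-0.4)
P(-0.4) = 1.000000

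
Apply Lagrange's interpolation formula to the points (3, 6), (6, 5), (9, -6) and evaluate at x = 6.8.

Lagrange interpolation formula:
P(x) = Σ yᵢ × Lᵢ(x)
where Lᵢ(x) = Π_{j≠i} (x - xⱼ)/(xᵢ - xⱼ)

L_0(6.8) = (6.8 - 6)/(3 - 6) × (6.8 - 9)/(3 - 9) = -0.097778
L_1(6.8) = (6.8 - 3)/(6 - 3) × (6.8 - 9)/(6 - 9) = 0.928889
L_2(6.8) = (6.8 - 3)/(9 - 3) × (6.8 - 6)/(9 - 6) = 0.168889

P(6.8) = 6×L_0(6.8) + 5×L_1(6.8) + (-6)×L_2(6.8)
P(6.8) = 3.044444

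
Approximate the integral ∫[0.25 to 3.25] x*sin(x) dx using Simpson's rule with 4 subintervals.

f(x) = x*sin(x)
a = 0.25, b = 3.25, n = 4
h = (b - a)/n = 0.750000

Simpson's rule: (h/3)[f(x₀) + 4f(x₁) + 2f(x₂) + ... + f(xₙ)]

x_0 = 0.2500, f(x_0) = 0.061851, coefficient = 1
x_1 = 1.0000, f(x_1) = 0.841471, coefficient = 4
x_2 = 1.7500, f(x_2) = 1.721975, coefficient = 2
x_3 = 2.5000, f(x_3) = 1.496180, coefficient = 4
x_4 = 3.2500, f(x_4) = -0.351634, coefficient = 1

I ≈ (0.750000/3) × 12.504773 = 3.126193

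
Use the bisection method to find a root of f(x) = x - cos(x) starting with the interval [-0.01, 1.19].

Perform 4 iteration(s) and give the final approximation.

f(x) = x - cos(x)
Initial interval: [-0.01, 1.19]

Iteration 1:
  c_1 = (-0.010000 + 1.190000)/2 = 0.590000
  f(c_1) = f(0.590000) = -0.240941
  f(a) × f(c) ≥ 0, new interval: [0.590000, 1.190000]
Iteration 2:
  c_2 = (0.590000 + 1.190000)/2 = 0.890000
  f(c_2) = f(0.890000) = 0.260588
  f(a) × f(c) < 0, new interval: [0.590000, 0.890000]
Iteration 3:
  c_3 = (0.590000 + 0.890000)/2 = 0.740000
  f(c_3) = f(0.740000) = 0.001531
  f(a) × f(c) < 0, new interval: [0.590000, 0.740000]
Iteration 4:
  c_4 = (0.590000 + 0.740000)/2 = 0.665000
  f(c_4) = f(0.665000) = -0.121917
  f(a) × f(c) ≥ 0, new interval: [0.665000, 0.740000]

After 4 iteration(s), the approximation is c_4 = 0.665000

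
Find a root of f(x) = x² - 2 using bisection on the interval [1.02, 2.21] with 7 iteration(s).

f(x) = x² - 2
Initial interval: [1.02, 2.21]

Iteration 1:
  c_1 = (1.020000 + 2.210000)/2 = 1.615000
  f(c_1) = f(1.615000) = 0.608225
  f(a) × f(c) < 0, new interval: [1.020000, 1.615000]
Iteration 2:
  c_2 = (1.020000 + 1.615000)/2 = 1.317500
  f(c_2) = f(1.317500) = -0.264194
  f(a) × f(c) ≥ 0, new interval: [1.317500, 1.615000]
Iteration 3:
  c_3 = (1.317500 + 1.615000)/2 = 1.466250
  f(c_3) = f(1.466250) = 0.149889
  f(a) × f(c) < 0, new interval: [1.317500, 1.466250]
Iteration 4:
  c_4 = (1.317500 + 1.466250)/2 = 1.391875
  f(c_4) = f(1.391875) = -0.062684
  f(a) × f(c) ≥ 0, new interval: [1.391875, 1.466250]
Iteration 5:
  c_5 = (1.391875 + 1.466250)/2 = 1.429063
  f(c_5) = f(1.429063) = 0.042220
  f(a) × f(c) < 0, new interval: [1.391875, 1.429063]
Iteration 6:
  c_6 = (1.391875 + 1.429063)/2 = 1.410469
  f(c_6) = f(1.410469) = -0.010578
  f(a) × f(c) ≥ 0, new interval: [1.410469, 1.429063]
Iteration 7:
  c_7 = (1.410469 + 1.429063)/2 = 1.419766
  f(c_7) = f(1.419766) = 0.015734
  f(a) × f(c) < 0, new interval: [1.410469, 1.419766]

After 7 iteration(s), the approximation is c_7 = 1.419766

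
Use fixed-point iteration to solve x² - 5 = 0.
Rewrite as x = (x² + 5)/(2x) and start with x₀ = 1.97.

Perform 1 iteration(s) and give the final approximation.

Equation: x² - 5 = 0
Fixed-point form: x = (x² + 5)/(2x)
x₀ = 1.97

x_1 = g(1.970000) = 2.254036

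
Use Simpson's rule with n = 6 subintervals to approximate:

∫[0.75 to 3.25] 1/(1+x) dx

f(x) = 1/(1+x)
a = 0.75, b = 3.25, n = 6
h = (b - a)/n = 0.416667

Simpson's rule: (h/3)[f(x₀) + 4f(x₁) + 2f(x₂) + ... + f(xₙ)]

x_0 = 0.7500, f(x_0) = 0.571429, coefficient = 1
x_1 = 1.1667, f(x_1) = 0.461538, coefficient = 4
x_2 = 1.5833, f(x_2) = 0.387097, coefficient = 2
x_3 = 2.0000, f(x_3) = 0.333333, coefficient = 4
x_4 = 2.4167, f(x_4) = 0.292683, coefficient = 2
x_5 = 2.8333, f(x_5) = 0.260870, coefficient = 4
x_6 = 3.2500, f(x_6) = 0.235294, coefficient = 1

I ≈ (0.416667/3) × 6.389248 = 0.887395
Exact value: 0.887303
Error: 0.000092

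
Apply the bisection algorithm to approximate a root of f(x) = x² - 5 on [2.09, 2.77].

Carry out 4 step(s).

f(x) = x² - 5
Initial interval: [2.09, 2.77]

Iteration 1:
  c_1 = (2.090000 + 2.770000)/2 = 2.430000
  f(c_1) = f(2.430000) = 0.904900
  f(a) × f(c) < 0, new interval: [2.090000, 2.430000]
Iteration 2:
  c_2 = (2.090000 + 2.430000)/2 = 2.260000
  f(c_2) = f(2.260000) = 0.107600
  f(a) × f(c) < 0, new interval: [2.090000, 2.260000]
Iteration 3:
  c_3 = (2.090000 + 2.260000)/2 = 2.175000
  f(c_3) = f(2.175000) = -0.269375
  f(a) × f(c) ≥ 0, new interval: [2.175000, 2.260000]
Iteration 4:
  c_4 = (2.175000 + 2.260000)/2 = 2.217500
  f(c_4) = f(2.217500) = -0.082694
  f(a) × f(c) ≥ 0, new interval: [2.217500, 2.260000]

After 4 iteration(s), the approximation is c_4 = 2.217500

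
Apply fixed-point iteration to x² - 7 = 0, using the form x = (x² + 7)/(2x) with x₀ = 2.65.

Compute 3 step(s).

Equation: x² - 7 = 0
Fixed-point form: x = (x² + 7)/(2x)
x₀ = 2.65

x_1 = g(2.650000) = 2.645755
x_2 = g(2.645755) = 2.645751
x_3 = g(2.645751) = 2.645751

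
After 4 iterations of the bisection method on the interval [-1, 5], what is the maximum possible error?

Bisection error bound: |error| ≤ (b-a)/2^n
|error| ≤ (5 - (-1))/2^4 = 6/2^4
|error| ≤ 0.3750000000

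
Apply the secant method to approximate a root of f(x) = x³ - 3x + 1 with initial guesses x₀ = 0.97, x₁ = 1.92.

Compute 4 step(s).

f(x) = x³ - 3x + 1
x₀ = 0.97, x₁ = 1.92

Secant formula: x_{n+1} = x_n - f(x_n)(x_n - x_{n-1})/(f(x_n) - f(x_{n-1}))

Iteration 1:
  f(0.970000) = -0.997327
  f(1.920000) = 2.317888
  x_2 = 1.920000 - 2.317888×(1.920000 - 0.970000)/(2.317888 - (-0.997327))
       = 1.255792
Iteration 2:
  f(1.920000) = 2.317888
  f(1.255792) = -0.786976
  x_3 = 1.255792 - (-0.786976)×(1.255792 - 1.920000)/(-0.786976 - 2.317888)
       = 1.424145
Iteration 3:
  f(1.255792) = -0.786976
  f(1.424145) = -0.383998
  x_4 = 1.424145 - (-0.383998)×(1.424145 - 1.255792)/(-0.383998 - (-0.786976))
       = 1.584570
Iteration 4:
  f(1.424145) = -0.383998
  f(1.584570) = 0.224928
  x_5 = 1.584570 - 0.224928×(1.584570 - 1.424145)/(0.224928 - (-0.383998))
       = 1.525312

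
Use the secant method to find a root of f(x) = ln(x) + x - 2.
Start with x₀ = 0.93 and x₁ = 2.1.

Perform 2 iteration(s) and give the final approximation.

f(x) = ln(x) + x - 2
x₀ = 0.93, x₁ = 2.1

Secant formula: x_{n+1} = x_n - f(x_n)(x_n - x_{n-1})/(f(x_n) - f(x_{n-1}))

Iteration 1:
  f(0.930000) = -1.142571
  f(2.100000) = 0.841937
  x_2 = 2.100000 - 0.841937×(2.100000 - 0.930000)/(0.841937 - (-1.142571))
       = 1.603622
Iteration 2:
  f(2.100000) = 0.841937
  f(1.603622) = 0.075886
  x_3 = 1.603622 - 0.075886×(1.603622 - 2.100000)/(0.075886 - 0.841937)
       = 1.554450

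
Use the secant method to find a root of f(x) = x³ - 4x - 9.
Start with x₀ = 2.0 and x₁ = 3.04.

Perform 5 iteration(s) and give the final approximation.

f(x) = x³ - 4x - 9
x₀ = 2.0, x₁ = 3.04

Secant formula: x_{n+1} = x_n - f(x_n)(x_n - x_{n-1})/(f(x_n) - f(x_{n-1}))

Iteration 1:
  f(2.000000) = -9.000000
  f(3.040000) = 6.934464
  x_2 = 3.040000 - 6.934464×(3.040000 - 2.000000)/(6.934464 - (-9.000000))
       = 2.587406
Iteration 2:
  f(3.040000) = 6.934464
  f(2.587406) = -2.027795
  x_3 = 2.587406 - (-2.027795)×(2.587406 - 3.040000)/(-2.027795 - 6.934464)
       = 2.689810
Iteration 3:
  f(2.587406) = -2.027795
  f(2.689810) = -0.298262
  x_4 = 2.689810 - (-0.298262)×(2.689810 - 2.587406)/(-0.298262 - (-2.027795))
       = 2.707469
Iteration 4:
  f(2.689810) = -0.298262
  f(2.707469) = 0.016930
  x_5 = 2.707469 - 0.016930×(2.707469 - 2.689810)/(0.016930 - (-0.298262))
       = 2.706521
Iteration 5:
  f(2.707469) = 0.016930
  f(2.706521) = -0.000128
  x_6 = 2.706521 - (-0.000128)×(2.706521 - 2.707469)/(-0.000128 - 0.016930)
       = 2.706528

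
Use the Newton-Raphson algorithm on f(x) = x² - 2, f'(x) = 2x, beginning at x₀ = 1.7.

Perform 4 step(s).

f(x) = x² - 2
f'(x) = 2x
x₀ = 1.7

Newton-Raphson formula: x_{n+1} = x_n - f(x_n)/f'(x_n)

Iteration 1:
  f(1.700000) = 0.890000
  f'(1.700000) = 3.400000
  x_1 = 1.700000 - 0.890000/3.400000 = 1.438235
Iteration 2:
  f(1.438235) = 0.068521
  f'(1.438235) = 2.876471
  x_2 = 1.438235 - 0.068521/2.876471 = 1.414414
Iteration 3:
  f(1.414414) = 0.000567
  f'(1.414414) = 2.828828
  x_3 = 1.414414 - 0.000567/2.828828 = 1.414214
Iteration 4:
  f(1.414214) = 0.000000
  f'(1.414214) = 2.828427
  x_4 = 1.414214 - 0.000000/2.828427 = 1.414214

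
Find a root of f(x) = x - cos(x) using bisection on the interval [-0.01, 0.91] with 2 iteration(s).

f(x) = x - cos(x)
Initial interval: [-0.01, 0.91]

Iteration 1:
  c_1 = (-0.010000 + 0.910000)/2 = 0.450000
  f(c_1) = f(0.450000) = -0.450447
  f(a) × f(c) ≥ 0, new interval: [0.450000, 0.910000]
Iteration 2:
  c_2 = (0.450000 + 0.910000)/2 = 0.680000
  f(c_2) = f(0.680000) = -0.097573
  f(a) × f(c) ≥ 0, new interval: [0.680000, 0.910000]

After 2 iteration(s), the approximation is c_2 = 0.680000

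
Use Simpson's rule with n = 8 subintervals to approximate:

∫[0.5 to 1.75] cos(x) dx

f(x) = cos(x)
a = 0.5, b = 1.75, n = 8
h = (b - a)/n = 0.156250

Simpson's rule: (h/3)[f(x₀) + 4f(x₁) + 2f(x₂) + ... + f(xₙ)]

x_0 = 0.5000, f(x_0) = 0.877583, coefficient = 1
x_1 = 0.6562, f(x_1) = 0.792286, coefficient = 4
x_2 = 0.8125, f(x_2) = 0.687686, coefficient = 2
x_3 = 0.9688, f(x_3) = 0.566330, coefficient = 4
x_4 = 1.1250, f(x_4) = 0.431177, coefficient = 2
x_5 = 1.2812, f(x_5) = 0.285517, coefficient = 4
x_6 = 1.4375, f(x_6) = 0.132902, coefficient = 2
x_7 = 1.5938, f(x_7) = -0.022952, coefficient = 4
x_8 = 1.7500, f(x_8) = -0.178246, coefficient = 1

I ≈ (0.156250/3) × 9.687592 = 0.504562
Exact value: 0.504560
Error: 0.000002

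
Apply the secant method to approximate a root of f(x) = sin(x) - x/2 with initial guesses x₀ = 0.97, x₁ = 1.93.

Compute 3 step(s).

f(x) = sin(x) - x/2
x₀ = 0.97, x₁ = 1.93

Secant formula: x_{n+1} = x_n - f(x_n)(x_n - x_{n-1})/(f(x_n) - f(x_{n-1}))

Iteration 1:
  f(0.970000) = 0.339886
  f(1.930000) = -0.028823
  x_2 = 1.930000 - (-0.028823)×(1.930000 - 0.970000)/(-0.028823 - 0.339886)
       = 1.854954
Iteration 2:
  f(1.930000) = -0.028823
  f(1.854954) = 0.032421
  x_3 = 1.854954 - 0.032421×(1.854954 - 1.930000)/(0.032421 - (-0.028823))
       = 1.894682
Iteration 3:
  f(1.854954) = 0.032421
  f(1.894682) = 0.000665
  x_4 = 1.894682 - 0.000665×(1.894682 - 1.854954)/(0.000665 - 0.032421)
       = 1.895514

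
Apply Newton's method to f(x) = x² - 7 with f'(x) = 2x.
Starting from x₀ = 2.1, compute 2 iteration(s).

f(x) = x² - 7
f'(x) = 2x
x₀ = 2.1

Newton-Raphson formula: x_{n+1} = x_n - f(x_n)/f'(x_n)

Iteration 1:
  f(2.100000) = -2.590000
  f'(2.100000) = 4.200000
  x_1 = 2.100000 - (-2.590000)/4.200000 = 2.716667
Iteration 2:
  f(2.716667) = 0.380278
  f'(2.716667) = 5.433333
  x_2 = 2.716667 - 0.380278/5.433333 = 2.646677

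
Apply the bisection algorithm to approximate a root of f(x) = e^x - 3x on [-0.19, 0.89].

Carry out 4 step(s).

f(x) = e^x - 3x
Initial interval: [-0.19, 0.89]

Iteration 1:
  c_1 = (-0.190000 + 0.890000)/2 = 0.350000
  f(c_1) = f(0.350000) = 0.369068
  f(a) × f(c) ≥ 0, new interval: [0.350000, 0.890000]
Iteration 2:
  c_2 = (0.350000 + 0.890000)/2 = 0.620000
  f(c_2) = f(0.620000) = -0.001072
  f(a) × f(c) < 0, new interval: [0.350000, 0.620000]
Iteration 3:
  c_3 = (0.350000 + 0.620000)/2 = 0.485000
  f(c_3) = f(0.485000) = 0.169175
  f(a) × f(c) ≥ 0, new interval: [0.485000, 0.620000]
Iteration 4:
  c_4 = (0.485000 + 0.620000)/2 = 0.552500
  f(c_4) = f(0.552500) = 0.080092
  f(a) × f(c) ≥ 0, new interval: [0.552500, 0.620000]

After 4 iteration(s), the approximation is c_4 = 0.552500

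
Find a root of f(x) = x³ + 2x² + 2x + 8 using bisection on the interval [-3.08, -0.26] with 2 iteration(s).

f(x) = x³ + 2x² + 2x + 8
Initial interval: [-3.08, -0.26]

Iteration 1:
  c_1 = (-3.080000 + (-0.260000))/2 = -1.670000
  f(c_1) = f(-1.670000) = 5.580337
  f(a) × f(c) < 0, new interval: [-3.080000, -1.670000]
Iteration 2:
  c_2 = (-3.080000 + (-1.670000))/2 = -2.375000
  f(c_2) = f(-2.375000) = 1.134766
  f(a) × f(c) < 0, new interval: [-3.080000, -2.375000]

After 2 iteration(s), the approximation is c_2 = -2.375000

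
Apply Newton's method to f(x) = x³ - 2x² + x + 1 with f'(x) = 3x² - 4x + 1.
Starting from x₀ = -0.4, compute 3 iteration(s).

f(x) = x³ - 2x² + x + 1
f'(x) = 3x² - 4x + 1
x₀ = -0.4

Newton-Raphson formula: x_{n+1} = x_n - f(x_n)/f'(x_n)

Iteration 1:
  f(-0.400000) = 0.216000
  f'(-0.400000) = 3.080000
  x_1 = -0.400000 - 0.216000/3.080000 = -0.470130
Iteration 2:
  f(-0.470130) = -0.016083
  f'(-0.470130) = 3.543586
  x_2 = -0.470130 - (-0.016083)/3.543586 = -0.465591
Iteration 3:
  f(-0.465591) = -0.000070
  f'(-0.465591) = 3.512690
  x_3 = -0.465591 - (-0.000070)/3.512690 = -0.465571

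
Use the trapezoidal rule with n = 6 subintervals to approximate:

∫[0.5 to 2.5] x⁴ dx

f(x) = x⁴
a = 0.5, b = 2.5, n = 6
h = (b - a)/n = 0.333333

Trapezoidal rule: (h/2)[f(x₀) + 2f(x₁) + 2f(x₂) + ... + f(xₙ)]

x_0 = 0.5000, f(x_0) = 0.062500, coefficient = 1
x_1 = 0.8333, f(x_1) = 0.482253, coefficient = 2
x_2 = 1.1667, f(x_2) = 1.852623, coefficient = 2
x_3 = 1.5000, f(x_3) = 5.062500, coefficient = 2
x_4 = 1.8333, f(x_4) = 11.297068, coefficient = 2
x_5 = 2.1667, f(x_5) = 22.037809, coefficient = 2
x_6 = 2.5000, f(x_6) = 39.062500, coefficient = 1

I ≈ (0.333333/2) × 120.589506 = 20.098251
Exact value: 19.525000
Error: 0.573251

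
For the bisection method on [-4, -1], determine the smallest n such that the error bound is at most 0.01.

We need (b-a)/2^n ≤ 0.01
(-1 - (-4))/2^n ≤ 0.01
3/2^n ≤ 0.01
2^n ≥ 300
n ≥ log₂(300) = 8.23
n ≥ 9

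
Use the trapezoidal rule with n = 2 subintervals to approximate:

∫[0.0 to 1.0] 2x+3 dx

f(x) = 2x+3
a = 0.0, b = 1.0, n = 2
h = (b - a)/n = 0.500000

Trapezoidal rule: (h/2)[f(x₀) + 2f(x₁) + 2f(x₂) + ... + f(xₙ)]

x_0 = 0.0000, f(x_0) = 3.000000, coefficient = 1
x_1 = 0.5000, f(x_1) = 4.000000, coefficient = 2
x_2 = 1.0000, f(x_2) = 5.000000, coefficient = 1

I ≈ (0.500000/2) × 16.000000 = 4.000000
Exact value: 4.000000
Error: 0.000000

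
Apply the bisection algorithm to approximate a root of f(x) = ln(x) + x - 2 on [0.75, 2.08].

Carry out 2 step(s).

f(x) = ln(x) + x - 2
Initial interval: [0.75, 2.08]

Iteration 1:
  c_1 = (0.750000 + 2.080000)/2 = 1.415000
  f(c_1) = f(1.415000) = -0.237870
  f(a) × f(c) ≥ 0, new interval: [1.415000, 2.080000]
Iteration 2:
  c_2 = (1.415000 + 2.080000)/2 = 1.747500
  f(c_2) = f(1.747500) = 0.305686
  f(a) × f(c) < 0, new interval: [1.415000, 1.747500]

After 2 iteration(s), the approximation is c_2 = 1.747500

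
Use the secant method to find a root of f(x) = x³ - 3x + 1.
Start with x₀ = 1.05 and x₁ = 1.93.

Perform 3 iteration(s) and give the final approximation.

f(x) = x³ - 3x + 1
x₀ = 1.05, x₁ = 1.93

Secant formula: x_{n+1} = x_n - f(x_n)(x_n - x_{n-1})/(f(x_n) - f(x_{n-1}))

Iteration 1:
  f(1.050000) = -0.992375
  f(1.930000) = 2.399057
  x_2 = 1.930000 - 2.399057×(1.930000 - 1.050000)/(2.399057 - (-0.992375))
       = 1.307499
Iteration 2:
  f(1.930000) = 2.399057
  f(1.307499) = -0.687258
  x_3 = 1.307499 - (-0.687258)×(1.307499 - 1.930000)/(-0.687258 - 2.399057)
       = 1.446117
Iteration 3:
  f(1.307499) = -0.687258
  f(1.446117) = -0.314153
  x_4 = 1.446117 - (-0.314153)×(1.446117 - 1.307499)/(-0.314153 - (-0.687258))
       = 1.562833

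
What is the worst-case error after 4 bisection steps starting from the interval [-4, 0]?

Bisection error bound: |error| ≤ (b-a)/2^n
|error| ≤ (0 - (-4))/2^4 = 4/2^4
|error| ≤ 0.2500000000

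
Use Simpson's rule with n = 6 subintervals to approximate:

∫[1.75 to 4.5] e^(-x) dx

f(x) = e^(-x)
a = 1.75, b = 4.5, n = 6
h = (b - a)/n = 0.458333

Simpson's rule: (h/3)[f(x₀) + 4f(x₁) + 2f(x₂) + ... + f(xₙ)]

x_0 = 1.7500, f(x_0) = 0.173774, coefficient = 1
x_1 = 2.2083, f(x_1) = 0.109884, coefficient = 4
x_2 = 2.6667, f(x_2) = 0.069483, coefficient = 2
x_3 = 3.1250, f(x_3) = 0.043937, coefficient = 4
x_4 = 3.5833, f(x_4) = 0.027783, coefficient = 2
x_5 = 4.0417, f(x_5) = 0.017568, coefficient = 4
x_6 = 4.5000, f(x_6) = 0.011109, coefficient = 1

I ≈ (0.458333/3) × 1.064971 = 0.162704
Exact value: 0.162665
Error: 0.000039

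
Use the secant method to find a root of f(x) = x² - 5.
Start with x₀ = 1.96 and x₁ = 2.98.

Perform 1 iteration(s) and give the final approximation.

f(x) = x² - 5
x₀ = 1.96, x₁ = 2.98

Secant formula: x_{n+1} = x_n - f(x_n)(x_n - x_{n-1})/(f(x_n) - f(x_{n-1}))

Iteration 1:
  f(1.960000) = -1.158400
  f(2.980000) = 3.880400
  x_2 = 2.980000 - 3.880400×(2.980000 - 1.960000)/(3.880400 - (-1.158400))
       = 2.194494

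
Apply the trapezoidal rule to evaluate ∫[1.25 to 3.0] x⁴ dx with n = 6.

f(x) = x⁴
a = 1.25, b = 3.0, n = 6
h = (b - a)/n = 0.291667

Trapezoidal rule: (h/2)[f(x₀) + 2f(x₁) + 2f(x₂) + ... + f(xₙ)]

x_0 = 1.2500, f(x_0) = 2.441406, coefficient = 1
x_1 = 1.5417, f(x_1) = 5.648875, coefficient = 2
x_2 = 1.8333, f(x_2) = 11.297068, coefficient = 2
x_3 = 2.1250, f(x_3) = 20.390869, coefficient = 2
x_4 = 2.4167, f(x_4) = 34.108845, coefficient = 2
x_5 = 2.7083, f(x_5) = 53.803244, coefficient = 2
x_6 = 3.0000, f(x_6) = 81.000000, coefficient = 1

I ≈ (0.291667/2) × 333.939206 = 48.699468
Exact value: 47.989648
Error: 0.709819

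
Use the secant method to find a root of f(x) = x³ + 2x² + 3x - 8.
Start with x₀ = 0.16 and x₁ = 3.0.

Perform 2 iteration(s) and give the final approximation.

f(x) = x³ + 2x² + 3x - 8
x₀ = 0.16, x₁ = 3.0

Secant formula: x_{n+1} = x_n - f(x_n)(x_n - x_{n-1})/(f(x_n) - f(x_{n-1}))

Iteration 1:
  f(0.160000) = -7.464704
  f(3.000000) = 46.000000
  x_2 = 3.000000 - 46.000000×(3.000000 - 0.160000)/(46.000000 - (-7.464704))
       = 0.556519
Iteration 2:
  f(3.000000) = 46.000000
  f(0.556519) = -5.538656
  x_3 = 0.556519 - (-5.538656)×(0.556519 - 3.000000)/(-5.538656 - 46.000000)
       = 0.819110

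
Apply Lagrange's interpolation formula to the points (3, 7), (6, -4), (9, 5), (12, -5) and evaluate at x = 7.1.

Lagrange interpolation formula:
P(x) = Σ yᵢ × Lᵢ(x)
where Lᵢ(x) = Π_{j≠i} (x - xⱼ)/(xᵢ - xⱼ)

L_0(7.1) = (7.1 - 6)/(3 - 6) × (7.1 - 9)/(3 - 9) × (7.1 - 12)/(3 - 12) = -0.063216
L_1(7.1) = (7.1 - 3)/(6 - 3) × (7.1 - 9)/(6 - 9) × (7.1 - 12)/(6 - 12) = 0.706870
L_2(7.1) = (7.1 - 3)/(9 - 3) × (7.1 - 6)/(9 - 6) × (7.1 - 12)/(9 - 12) = 0.409241
L_3(7.1) = (7.1 - 3)/(12 - 3) × (7.1 - 6)/(12 - 6) × (7.1 - 9)/(12 - 9) = -0.052895

P(7.1) = 7×L_0(7.1) + (-4)×L_1(7.1) + 5×L_2(7.1) + (-5)×L_3(7.1)
P(7.1) = -0.959315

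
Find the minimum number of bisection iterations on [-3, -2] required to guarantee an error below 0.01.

We need (b-a)/2^n ≤ 0.01
(-2 - (-3))/2^n ≤ 0.01
1/2^n ≤ 0.01
2^n ≥ 100
n ≥ log₂(100) = 6.64
n ≥ 7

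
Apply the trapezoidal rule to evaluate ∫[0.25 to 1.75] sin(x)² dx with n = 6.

f(x) = sin(x)²
a = 0.25, b = 1.75, n = 6
h = (b - a)/n = 0.250000

Trapezoidal rule: (h/2)[f(x₀) + 2f(x₁) + 2f(x₂) + ... + f(xₙ)]

x_0 = 0.2500, f(x_0) = 0.061209, coefficient = 1
x_1 = 0.5000, f(x_1) = 0.229849, coefficient = 2
x_2 = 0.7500, f(x_2) = 0.464631, coefficient = 2
x_3 = 1.0000, f(x_3) = 0.708073, coefficient = 2
x_4 = 1.2500, f(x_4) = 0.900572, coefficient = 2
x_5 = 1.5000, f(x_5) = 0.994996, coefficient = 2
x_6 = 1.7500, f(x_6) = 0.968228, coefficient = 1

I ≈ (0.250000/2) × 7.625681 = 0.953210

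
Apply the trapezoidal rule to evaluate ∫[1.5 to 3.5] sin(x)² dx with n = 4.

f(x) = sin(x)²
a = 1.5, b = 3.5, n = 4
h = (b - a)/n = 0.500000

Trapezoidal rule: (h/2)[f(x₀) + 2f(x₁) + 2f(x₂) + ... + f(xₙ)]

x_0 = 1.5000, f(x_0) = 0.994996, coefficient = 1
x_1 = 2.0000, f(x_1) = 0.826822, coefficient = 2
x_2 = 2.5000, f(x_2) = 0.358169, coefficient = 2
x_3 = 3.0000, f(x_3) = 0.019915, coefficient = 2
x_4 = 3.5000, f(x_4) = 0.123049, coefficient = 1

I ≈ (0.500000/2) × 3.527856 = 0.881964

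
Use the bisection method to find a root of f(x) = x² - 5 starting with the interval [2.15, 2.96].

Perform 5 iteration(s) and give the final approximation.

f(x) = x² - 5
Initial interval: [2.15, 2.96]

Iteration 1:
  c_1 = (2.150000 + 2.960000)/2 = 2.555000
  f(c_1) = f(2.555000) = 1.528025
  f(a) × f(c) < 0, new interval: [2.150000, 2.555000]
Iteration 2:
  c_2 = (2.150000 + 2.555000)/2 = 2.352500
  f(c_2) = f(2.352500) = 0.534256
  f(a) × f(c) < 0, new interval: [2.150000, 2.352500]
Iteration 3:
  c_3 = (2.150000 + 2.352500)/2 = 2.251250
  f(c_3) = f(2.251250) = 0.068127
  f(a) × f(c) < 0, new interval: [2.150000, 2.251250]
Iteration 4:
  c_4 = (2.150000 + 2.251250)/2 = 2.200625
  f(c_4) = f(2.200625) = -0.157250
  f(a) × f(c) ≥ 0, new interval: [2.200625, 2.251250]
Iteration 5:
  c_5 = (2.200625 + 2.251250)/2 = 2.225937
  f(c_5) = f(2.225937) = -0.045202
  f(a) × f(c) ≥ 0, new interval: [2.225937, 2.251250]

After 5 iteration(s), the approximation is c_5 = 2.225937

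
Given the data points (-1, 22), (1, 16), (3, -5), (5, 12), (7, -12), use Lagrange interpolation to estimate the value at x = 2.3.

Lagrange interpolation formula:
P(x) = Σ yᵢ × Lᵢ(x)
where Lᵢ(x) = Π_{j≠i} (x - xⱼ)/(xᵢ - xⱼ)

L_0(2.3) = (2.3 - 1)/(-1 - 1) × (2.3 - 3)/(-1 - 3) × (2.3 - 5)/(-1 - 5) × (2.3 - 7)/(-1 - 7) = -0.030073
L_1(2.3) = (2.3 - (-1))/(1 - (-1)) × (2.3 - 3)/(1 - 3) × (2.3 - 5)/(1 - 5) × (2.3 - 7)/(1 - 7) = 0.305353
L_2(2.3) = (2.3 - (-1))/(3 - (-1)) × (2.3 - 1)/(3 - 1) × (2.3 - 5)/(3 - 5) × (2.3 - 7)/(3 - 7) = 0.850627
L_3(2.3) = (2.3 - (-1))/(5 - (-1)) × (2.3 - 1)/(5 - 1) × (2.3 - 3)/(5 - 3) × (2.3 - 7)/(5 - 7) = -0.147022
L_4(2.3) = (2.3 - (-1))/(7 - (-1)) × (2.3 - 1)/(7 - 1) × (2.3 - 3)/(7 - 3) × (2.3 - 5)/(7 - 5) = 0.021115

P(2.3) = 22×L_0(2.3) + 16×L_1(2.3) + (-5)×L_2(2.3) + 12×L_3(2.3) + (-12)×L_4(2.3)
P(2.3) = -2.046722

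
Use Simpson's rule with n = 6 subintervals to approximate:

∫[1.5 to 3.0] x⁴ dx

f(x) = x⁴
a = 1.5, b = 3.0, n = 6
h = (b - a)/n = 0.250000

Simpson's rule: (h/3)[f(x₀) + 4f(x₁) + 2f(x₂) + ... + f(xₙ)]

x_0 = 1.5000, f(x_0) = 5.062500, coefficient = 1
x_1 = 1.7500, f(x_1) = 9.378906, coefficient = 4
x_2 = 2.0000, f(x_2) = 16.000000, coefficient = 2
x_3 = 2.2500, f(x_3) = 25.628906, coefficient = 4
x_4 = 2.5000, f(x_4) = 39.062500, coefficient = 2
x_5 = 2.7500, f(x_5) = 57.191406, coefficient = 4
x_6 = 3.0000, f(x_6) = 81.000000, coefficient = 1

I ≈ (0.250000/3) × 564.984375 = 47.082031
Exact value: 47.081250
Error: 0.000781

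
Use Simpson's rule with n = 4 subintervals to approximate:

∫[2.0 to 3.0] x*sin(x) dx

f(x) = x*sin(x)
a = 2.0, b = 3.0, n = 4
h = (b - a)/n = 0.250000

Simpson's rule: (h/3)[f(x₀) + 4f(x₁) + 2f(x₂) + ... + f(xₙ)]

x_0 = 2.0000, f(x_0) = 1.818595, coefficient = 1
x_1 = 2.2500, f(x_1) = 1.750665, coefficient = 4
x_2 = 2.5000, f(x_2) = 1.496180, coefficient = 2
x_3 = 2.7500, f(x_3) = 1.049568, coefficient = 4
x_4 = 3.0000, f(x_4) = 0.423360, coefficient = 1

I ≈ (0.250000/3) × 16.435245 = 1.369604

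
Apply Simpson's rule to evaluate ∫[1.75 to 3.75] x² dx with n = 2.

f(x) = x²
a = 1.75, b = 3.75, n = 2
h = (b - a)/n = 1.000000

Simpson's rule: (h/3)[f(x₀) + 4f(x₁) + 2f(x₂) + ... + f(xₙ)]

x_0 = 1.7500, f(x_0) = 3.062500, coefficient = 1
x_1 = 2.7500, f(x_1) = 7.562500, coefficient = 4
x_2 = 3.7500, f(x_2) = 14.062500, coefficient = 1

I ≈ (1.000000/3) × 47.375000 = 15.791667
Exact value: 15.791667
Error: 0.000000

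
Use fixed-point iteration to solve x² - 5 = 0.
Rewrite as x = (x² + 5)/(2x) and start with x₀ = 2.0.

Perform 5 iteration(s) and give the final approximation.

Equation: x² - 5 = 0
Fixed-point form: x = (x² + 5)/(2x)
x₀ = 2.0

x_1 = g(2.000000) = 2.250000
x_2 = g(2.250000) = 2.236111
x_3 = g(2.236111) = 2.236068
x_4 = g(2.236068) = 2.236068
x_5 = g(2.236068) = 2.236068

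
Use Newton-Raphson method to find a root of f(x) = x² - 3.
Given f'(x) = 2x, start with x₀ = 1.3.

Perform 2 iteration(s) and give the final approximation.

f(x) = x² - 3
f'(x) = 2x
x₀ = 1.3

Newton-Raphson formula: x_{n+1} = x_n - f(x_n)/f'(x_n)

Iteration 1:
  f(1.300000) = -1.310000
  f'(1.300000) = 2.600000
  x_1 = 1.300000 - (-1.310000)/2.600000 = 1.803846
Iteration 2:
  f(1.803846) = 0.253861
  f'(1.803846) = 3.607692
  x_2 = 1.803846 - 0.253861/3.607692 = 1.733480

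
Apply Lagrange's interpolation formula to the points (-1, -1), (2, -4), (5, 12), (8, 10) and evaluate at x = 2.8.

Lagrange interpolation formula:
P(x) = Σ yᵢ × Lᵢ(x)
where Lᵢ(x) = Π_{j≠i} (x - xⱼ)/(xᵢ - xⱼ)

L_0(2.8) = (2.8 - 2)/(-1 - 2) × (2.8 - 5)/(-1 - 5) × (2.8 - 8)/(-1 - 8) = -0.056494
L_1(2.8) = (2.8 - (-1))/(2 - (-1)) × (2.8 - 5)/(2 - 5) × (2.8 - 8)/(2 - 8) = 0.805037
L_2(2.8) = (2.8 - (-1))/(5 - (-1)) × (2.8 - 2)/(5 - 2) × (2.8 - 8)/(5 - 8) = 0.292741
L_3(2.8) = (2.8 - (-1))/(8 - (-1)) × (2.8 - 2)/(8 - 2) × (2.8 - 5)/(8 - 5) = -0.041284

P(2.8) = (-1)×L_0(2.8) + (-4)×L_1(2.8) + 12×L_2(2.8) + 10×L_3(2.8)
P(2.8) = -0.063605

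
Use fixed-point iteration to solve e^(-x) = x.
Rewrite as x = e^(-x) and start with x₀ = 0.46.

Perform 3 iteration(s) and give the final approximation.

Equation: e^(-x) = x
Fixed-point form: x = e^(-x)
x₀ = 0.46

x_1 = g(0.460000) = 0.631284
x_2 = g(0.631284) = 0.531909
x_3 = g(0.531909) = 0.587483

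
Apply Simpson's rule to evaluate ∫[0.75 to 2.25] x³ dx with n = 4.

f(x) = x³
a = 0.75, b = 2.25, n = 4
h = (b - a)/n = 0.375000

Simpson's rule: (h/3)[f(x₀) + 4f(x₁) + 2f(x₂) + ... + f(xₙ)]

x_0 = 0.7500, f(x_0) = 0.421875, coefficient = 1
x_1 = 1.1250, f(x_1) = 1.423828, coefficient = 4
x_2 = 1.5000, f(x_2) = 3.375000, coefficient = 2
x_3 = 1.8750, f(x_3) = 6.591797, coefficient = 4
x_4 = 2.2500, f(x_4) = 11.390625, coefficient = 1

I ≈ (0.375000/3) × 50.625000 = 6.328125
Exact value: 6.328125
Error: 0.000000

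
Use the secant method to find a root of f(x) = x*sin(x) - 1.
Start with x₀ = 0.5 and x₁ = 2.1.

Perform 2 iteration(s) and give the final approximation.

f(x) = x*sin(x) - 1
x₀ = 0.5, x₁ = 2.1

Secant formula: x_{n+1} = x_n - f(x_n)(x_n - x_{n-1})/(f(x_n) - f(x_{n-1}))

Iteration 1:
  f(0.500000) = -0.760287
  f(2.100000) = 0.812740
  x_2 = 2.100000 - 0.812740×(2.100000 - 0.500000)/(0.812740 - (-0.760287))
       = 1.273324
Iteration 2:
  f(2.100000) = 0.812740
  f(1.273324) = 0.217400
  x_3 = 1.273324 - 0.217400×(1.273324 - 2.100000)/(0.217400 - 0.812740)
       = 0.971447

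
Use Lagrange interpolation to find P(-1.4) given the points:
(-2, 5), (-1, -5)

Lagrange interpolation formula:
P(x) = Σ yᵢ × Lᵢ(x)
where Lᵢ(x) = Π_{j≠i} (x - xⱼ)/(xᵢ - xⱼ)

L_0(-1.4) = (-1.4 - (-1))/(-2 - (-1)) = 0.400000
L_1(-1.4) = (-1.4 - (-2))/(-1 - (-2)) = 0.600000

P(-1.4) = 5×L_0(-1.4) + (-5)×L_1(-1.4)
P(-1.4) = -1.000000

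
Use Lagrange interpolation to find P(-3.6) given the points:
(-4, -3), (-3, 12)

Lagrange interpolation formula:
P(x) = Σ yᵢ × Lᵢ(x)
where Lᵢ(x) = Π_{j≠i} (x - xⱼ)/(xᵢ - xⱼ)

L_0(-3.6) = (-3.6 - (-3))/(-4 - (-3)) = 0.600000
L_1(-3.6) = (-3.6 - (-4))/(-3 - (-4)) = 0.400000

P(-3.6) = (-3)×L_0(-3.6) + 12×L_1(-3.6)
P(-3.6) = 3.000000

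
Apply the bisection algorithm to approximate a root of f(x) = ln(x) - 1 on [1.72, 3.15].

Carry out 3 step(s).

f(x) = ln(x) - 1
Initial interval: [1.72, 3.15]

Iteration 1:
  c_1 = (1.720000 + 3.150000)/2 = 2.435000
  f(c_1) = f(2.435000) = -0.110053
  f(a) × f(c) ≥ 0, new interval: [2.435000, 3.150000]
Iteration 2:
  c_2 = (2.435000 + 3.150000)/2 = 2.792500
  f(c_2) = f(2.792500) = 0.026937
  f(a) × f(c) < 0, new interval: [2.435000, 2.792500]
Iteration 3:
  c_3 = (2.435000 + 2.792500)/2 = 2.613750
  f(c_3) = f(2.613750) = -0.039214
  f(a) × f(c) ≥ 0, new interval: [2.613750, 2.792500]

After 3 iteration(s), the approximation is c_3 = 2.613750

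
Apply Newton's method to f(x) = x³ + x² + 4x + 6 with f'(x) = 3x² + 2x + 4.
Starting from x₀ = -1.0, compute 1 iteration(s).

f(x) = x³ + x² + 4x + 6
f'(x) = 3x² + 2x + 4
x₀ = -1.0

Newton-Raphson formula: x_{n+1} = x_n - f(x_n)/f'(x_n)

Iteration 1:
  f(-1.000000) = 2.000000
  f'(-1.000000) = 5.000000
  x_1 = -1.000000 - 2.000000/5.000000 = -1.400000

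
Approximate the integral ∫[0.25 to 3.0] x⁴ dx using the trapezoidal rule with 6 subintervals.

f(x) = x⁴
a = 0.25, b = 3.0, n = 6
h = (b - a)/n = 0.458333

Trapezoidal rule: (h/2)[f(x₀) + 2f(x₁) + 2f(x₂) + ... + f(xₙ)]

x_0 = 0.2500, f(x_0) = 0.003906, coefficient = 1
x_1 = 0.7083, f(x_1) = 0.251739, coefficient = 2
x_2 = 1.1667, f(x_2) = 1.852623, coefficient = 2
x_3 = 1.6250, f(x_3) = 6.972900, coefficient = 2
x_4 = 2.0833, f(x_4) = 18.838011, coefficient = 2
x_5 = 2.5417, f(x_5) = 41.732497, coefficient = 2
x_6 = 3.0000, f(x_6) = 81.000000, coefficient = 1

I ≈ (0.458333/2) × 220.299449 = 50.485290
Exact value: 48.599805
Error: 1.885486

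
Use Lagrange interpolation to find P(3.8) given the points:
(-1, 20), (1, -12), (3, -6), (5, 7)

Lagrange interpolation formula:
P(x) = Σ yᵢ × Lᵢ(x)
where Lᵢ(x) = Π_{j≠i} (x - xⱼ)/(xᵢ - xⱼ)

L_0(3.8) = (3.8 - 1)/(-1 - 1) × (3.8 - 3)/(-1 - 3) × (3.8 - 5)/(-1 - 5) = 0.056000
L_1(3.8) = (3.8 - (-1))/(1 - (-1)) × (3.8 - 3)/(1 - 3) × (3.8 - 5)/(1 - 5) = -0.288000
L_2(3.8) = (3.8 - (-1))/(3 - (-1)) × (3.8 - 1)/(3 - 1) × (3.8 - 5)/(3 - 5) = 1.008000
L_3(3.8) = (3.8 - (-1))/(5 - (-1)) × (3.8 - 1)/(5 - 1) × (3.8 - 3)/(5 - 3) = 0.224000

P(3.8) = 20×L_0(3.8) + (-12)×L_1(3.8) + (-6)×L_2(3.8) + 7×L_3(3.8)
P(3.8) = 0.096000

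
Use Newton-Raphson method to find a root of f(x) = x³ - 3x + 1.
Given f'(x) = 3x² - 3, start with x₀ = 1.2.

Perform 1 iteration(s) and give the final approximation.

f(x) = x³ - 3x + 1
f'(x) = 3x² - 3
x₀ = 1.2

Newton-Raphson formula: x_{n+1} = x_n - f(x_n)/f'(x_n)

Iteration 1:
  f(1.200000) = -0.872000
  f'(1.200000) = 1.320000
  x_1 = 1.200000 - (-0.872000)/1.320000 = 1.860606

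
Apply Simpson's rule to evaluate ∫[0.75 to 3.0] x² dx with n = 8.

f(x) = x²
a = 0.75, b = 3.0, n = 8
h = (b - a)/n = 0.281250

Simpson's rule: (h/3)[f(x₀) + 4f(x₁) + 2f(x₂) + ... + f(xₙ)]

x_0 = 0.7500, f(x_0) = 0.562500, coefficient = 1
x_1 = 1.0312, f(x_1) = 1.063477, coefficient = 4
x_2 = 1.3125, f(x_2) = 1.722656, coefficient = 2
x_3 = 1.5938, f(x_3) = 2.540039, coefficient = 4
x_4 = 1.8750, f(x_4) = 3.515625, coefficient = 2
x_5 = 2.1562, f(x_5) = 4.649414, coefficient = 4
x_6 = 2.4375, f(x_6) = 5.941406, coefficient = 2
x_7 = 2.7188, f(x_7) = 7.391602, coefficient = 4
x_8 = 3.0000, f(x_8) = 9.000000, coefficient = 1

I ≈ (0.281250/3) × 94.500000 = 8.859375
Exact value: 8.859375
Error: 0.000000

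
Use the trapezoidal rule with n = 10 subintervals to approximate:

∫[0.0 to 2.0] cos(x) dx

f(x) = cos(x)
a = 0.0, b = 2.0, n = 10
h = (b - a)/n = 0.200000

Trapezoidal rule: (h/2)[f(x₀) + 2f(x₁) + 2f(x₂) + ... + f(xₙ)]

x_0 = 0.0000, f(x_0) = 1.000000, coefficient = 1
x_1 = 0.2000, f(x_1) = 0.980067, coefficient = 2
x_2 = 0.4000, f(x_2) = 0.921061, coefficient = 2
x_3 = 0.6000, f(x_3) = 0.825336, coefficient = 2
x_4 = 0.8000, f(x_4) = 0.696707, coefficient = 2
x_5 = 1.0000, f(x_5) = 0.540302, coefficient = 2
x_6 = 1.2000, f(x_6) = 0.362358, coefficient = 2
x_7 = 1.4000, f(x_7) = 0.169967, coefficient = 2
x_8 = 1.6000, f(x_8) = -0.029200, coefficient = 2
x_9 = 1.8000, f(x_9) = -0.227202, coefficient = 2
x_10 = 2.0000, f(x_10) = -0.416147, coefficient = 1

I ≈ (0.200000/2) × 9.062644 = 0.906264
Exact value: 0.909297
Error: 0.003033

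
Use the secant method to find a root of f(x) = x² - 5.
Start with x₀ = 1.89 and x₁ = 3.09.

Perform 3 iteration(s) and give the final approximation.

f(x) = x² - 5
x₀ = 1.89, x₁ = 3.09

Secant formula: x_{n+1} = x_n - f(x_n)(x_n - x_{n-1})/(f(x_n) - f(x_{n-1}))

Iteration 1:
  f(1.890000) = -1.427900
  f(3.090000) = 4.548100
  x_2 = 3.090000 - 4.548100×(3.090000 - 1.890000)/(4.548100 - (-1.427900))
       = 2.176727
Iteration 2:
  f(3.090000) = 4.548100
  f(2.176727) = -0.261860
  x_3 = 2.176727 - (-0.261860)×(2.176727 - 3.090000)/(-0.261860 - 4.548100)
       = 2.226447
Iteration 3:
  f(2.176727) = -0.261860
  f(2.226447) = -0.042936
  x_4 = 2.226447 - (-0.042936)×(2.226447 - 2.176727)/(-0.042936 - (-0.261860))
       = 2.236198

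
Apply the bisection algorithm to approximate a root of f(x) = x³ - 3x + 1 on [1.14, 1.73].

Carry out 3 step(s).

f(x) = x³ - 3x + 1
Initial interval: [1.14, 1.73]

Iteration 1:
  c_1 = (1.140000 + 1.730000)/2 = 1.435000
  f(c_1) = f(1.435000) = -0.350012
  f(a) × f(c) ≥ 0, new interval: [1.435000, 1.730000]
Iteration 2:
  c_2 = (1.435000 + 1.730000)/2 = 1.582500
  f(c_2) = f(1.582500) = 0.215565
  f(a) × f(c) < 0, new interval: [1.435000, 1.582500]
Iteration 3:
  c_3 = (1.435000 + 1.582500)/2 = 1.508750
  f(c_3) = f(1.508750) = -0.091842
  f(a) × f(c) ≥ 0, new interval: [1.508750, 1.582500]

After 3 iteration(s), the approximation is c_3 = 1.508750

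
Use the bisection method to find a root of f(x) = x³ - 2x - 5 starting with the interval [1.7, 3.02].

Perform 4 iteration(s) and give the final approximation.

f(x) = x³ - 2x - 5
Initial interval: [1.7, 3.02]

Iteration 1:
  c_1 = (1.700000 + 3.020000)/2 = 2.360000
  f(c_1) = f(2.360000) = 3.424256
  f(a) × f(c) < 0, new interval: [1.700000, 2.360000]
Iteration 2:
  c_2 = (1.700000 + 2.360000)/2 = 2.030000
  f(c_2) = f(2.030000) = -0.694573
  f(a) × f(c) ≥ 0, new interval: [2.030000, 2.360000]
Iteration 3:
  c_3 = (2.030000 + 2.360000)/2 = 2.195000
  f(c_3) = f(2.195000) = 1.185565
  f(a) × f(c) < 0, new interval: [2.030000, 2.195000]
Iteration 4:
  c_4 = (2.030000 + 2.195000)/2 = 2.112500
  f(c_4) = f(2.112500) = 0.202361
  f(a) × f(c) < 0, new interval: [2.030000, 2.112500]

After 4 iteration(s), the approximation is c_4 = 2.112500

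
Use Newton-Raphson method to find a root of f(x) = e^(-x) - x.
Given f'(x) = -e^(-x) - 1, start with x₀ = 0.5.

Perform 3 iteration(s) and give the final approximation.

f(x) = e^(-x) - x
f'(x) = -e^(-x) - 1
x₀ = 0.5

Newton-Raphson formula: x_{n+1} = x_n - f(x_n)/f'(x_n)

Iteration 1:
  f(0.500000) = 0.106531
  f'(0.500000) = -1.606531
  x_1 = 0.500000 - 0.106531/(-1.606531) = 0.566311
Iteration 2:
  f(0.566311) = 0.001305
  f'(0.566311) = -1.567616
  x_2 = 0.566311 - 0.001305/(-1.567616) = 0.567143
Iteration 3:
  f(0.567143) = 0.000000
  f'(0.567143) = -1.567143
  x_3 = 0.567143 - 0.000000/(-1.567143) = 0.567143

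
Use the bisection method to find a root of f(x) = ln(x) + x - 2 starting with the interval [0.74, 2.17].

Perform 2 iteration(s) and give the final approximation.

f(x) = ln(x) + x - 2
Initial interval: [0.74, 2.17]

Iteration 1:
  c_1 = (0.740000 + 2.170000)/2 = 1.455000
  f(c_1) = f(1.455000) = -0.169994
  f(a) × f(c) ≥ 0, new interval: [1.455000, 2.170000]
Iteration 2:
  c_2 = (1.455000 + 2.170000)/2 = 1.812500
  f(c_2) = f(1.812500) = 0.407207
  f(a) × f(c) < 0, new interval: [1.455000, 1.812500]

After 2 iteration(s), the approximation is c_2 = 1.812500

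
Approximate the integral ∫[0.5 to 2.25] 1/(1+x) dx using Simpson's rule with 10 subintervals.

f(x) = 1/(1+x)
a = 0.5, b = 2.25, n = 10
h = (b - a)/n = 0.175000

Simpson's rule: (h/3)[f(x₀) + 4f(x₁) + 2f(x₂) + ... + f(xₙ)]

x_0 = 0.5000, f(x_0) = 0.666667, coefficient = 1
x_1 = 0.6750, f(x_1) = 0.597015, coefficient = 4
x_2 = 0.8500, f(x_2) = 0.540541, coefficient = 2
x_3 = 1.0250, f(x_3) = 0.493827, coefficient = 4
x_4 = 1.2000, f(x_4) = 0.454545, coefficient = 2
x_5 = 1.3750, f(x_5) = 0.421053, coefficient = 4
x_6 = 1.5500, f(x_6) = 0.392157, coefficient = 2
x_7 = 1.7250, f(x_7) = 0.366972, coefficient = 4
x_8 = 1.9000, f(x_8) = 0.344828, coefficient = 2
x_9 = 2.0750, f(x_9) = 0.325203, coefficient = 4
x_10 = 2.2500, f(x_10) = 0.307692, coefficient = 1

I ≈ (0.175000/3) × 13.254782 = 0.773196
Exact value: 0.773190
Error: 0.000006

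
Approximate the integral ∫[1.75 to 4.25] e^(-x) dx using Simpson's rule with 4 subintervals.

f(x) = e^(-x)
a = 1.75, b = 4.25, n = 4
h = (b - a)/n = 0.625000

Simpson's rule: (h/3)[f(x₀) + 4f(x₁) + 2f(x₂) + ... + f(xₙ)]

x_0 = 1.7500, f(x_0) = 0.173774, coefficient = 1
x_1 = 2.3750, f(x_1) = 0.093014, coefficient = 4
x_2 = 3.0000, f(x_2) = 0.049787, coefficient = 2
x_3 = 3.6250, f(x_3) = 0.026649, coefficient = 4
x_4 = 4.2500, f(x_4) = 0.014264, coefficient = 1

I ≈ (0.625000/3) × 0.766267 = 0.159639
Exact value: 0.159510
Error: 0.000129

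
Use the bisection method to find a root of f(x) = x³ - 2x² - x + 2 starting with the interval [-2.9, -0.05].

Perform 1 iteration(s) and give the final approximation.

f(x) = x³ - 2x² - x + 2
Initial interval: [-2.9, -0.05]

Iteration 1:
  c_1 = (-2.900000 + (-0.050000))/2 = -1.475000
  f(c_1) = f(-1.475000) = -4.085297
  f(a) × f(c) ≥ 0, new interval: [-1.475000, -0.050000]

After 1 iteration(s), the approximation is c_1 = -1.475000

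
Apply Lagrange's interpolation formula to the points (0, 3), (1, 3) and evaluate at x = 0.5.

Lagrange interpolation formula:
P(x) = Σ yᵢ × Lᵢ(x)
where Lᵢ(x) = Π_{j≠i} (x - xⱼ)/(xᵢ - xⱼ)

L_0(0.5) = (0.5 - 1)/(0 - 1) = 0.500000
L_1(0.5) = (0.5 - 0)/(1 - 0) = 0.500000

P(0.5) = 3×L_0(0.5) + 3×L_1(0.5)
P(0.5) = 3.000000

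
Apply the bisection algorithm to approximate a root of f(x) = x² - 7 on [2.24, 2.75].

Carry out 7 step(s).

f(x) = x² - 7
Initial interval: [2.24, 2.75]

Iteration 1:
  c_1 = (2.240000 + 2.750000)/2 = 2.495000
  f(c_1) = f(2.495000) = -0.774975
  f(a) × f(c) ≥ 0, new interval: [2.495000, 2.750000]
Iteration 2:
  c_2 = (2.495000 + 2.750000)/2 = 2.622500
  f(c_2) = f(2.622500) = -0.122494
  f(a) × f(c) ≥ 0, new interval: [2.622500, 2.750000]
Iteration 3:
  c_3 = (2.622500 + 2.750000)/2 = 2.686250
  f(c_3) = f(2.686250) = 0.215939
  f(a) × f(c) < 0, new interval: [2.622500, 2.686250]
Iteration 4:
  c_4 = (2.622500 + 2.686250)/2 = 2.654375
  f(c_4) = f(2.654375) = 0.045707
  f(a) × f(c) < 0, new interval: [2.622500, 2.654375]
Iteration 5:
  c_5 = (2.622500 + 2.654375)/2 = 2.638438
  f(c_5) = f(2.638438) = -0.038648
  f(a) × f(c) ≥ 0, new interval: [2.638438, 2.654375]
Iteration 6:
  c_6 = (2.638438 + 2.654375)/2 = 2.646406
  f(c_6) = f(2.646406) = 0.003466
  f(a) × f(c) < 0, new interval: [2.638438, 2.646406]
Iteration 7:
  c_7 = (2.638438 + 2.646406)/2 = 2.642422
  f(c_7) = f(2.642422) = -0.017607
  f(a) × f(c) ≥ 0, new interval: [2.642422, 2.646406]

After 7 iteration(s), the approximation is c_7 = 2.642422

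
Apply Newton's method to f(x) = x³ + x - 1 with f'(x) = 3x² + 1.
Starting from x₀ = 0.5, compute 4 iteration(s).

f(x) = x³ + x - 1
f'(x) = 3x² + 1
x₀ = 0.5

Newton-Raphson formula: x_{n+1} = x_n - f(x_n)/f'(x_n)

Iteration 1:
  f(0.500000) = -0.375000
  f'(0.500000) = 1.750000
  x_1 = 0.500000 - (-0.375000)/1.750000 = 0.714286
Iteration 2:
  f(0.714286) = 0.078717
  f'(0.714286) = 2.530612
  x_2 = 0.714286 - 0.078717/2.530612 = 0.683180
Iteration 3:
  f(0.683180) = 0.002043
  f'(0.683180) = 2.400204
  x_3 = 0.683180 - 0.002043/2.400204 = 0.682328
Iteration 4:
  f(0.682328) = 0.000001
  f'(0.682328) = 2.396716
  x_4 = 0.682328 - 0.000001/2.396716 = 0.682328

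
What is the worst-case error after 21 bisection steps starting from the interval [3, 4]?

Bisection error bound: |error| ≤ (b-a)/2^n
|error| ≤ (4 - 3)/2^21 = 1/2^21
|error| ≤ 0.0000004768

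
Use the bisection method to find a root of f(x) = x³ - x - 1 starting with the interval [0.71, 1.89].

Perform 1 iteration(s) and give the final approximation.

f(x) = x³ - x - 1
Initial interval: [0.71, 1.89]

Iteration 1:
  c_1 = (0.710000 + 1.890000)/2 = 1.300000
  f(c_1) = f(1.300000) = -0.103000
  f(a) × f(c) ≥ 0, new interval: [1.300000, 1.890000]

After 1 iteration(s), the approximation is c_1 = 1.300000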